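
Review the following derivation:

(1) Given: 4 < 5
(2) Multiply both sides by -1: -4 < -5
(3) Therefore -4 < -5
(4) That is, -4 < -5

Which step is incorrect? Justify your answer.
Step 2: Multiply both sides by -1: -4 < -5

Step 2 multiplies both sides by -1 but fails to reverse the inequality sign. When multiplying (or dividing) an inequality by a negative number, the direction must be reversed. Since 4 < 5, we should get -4 > -5, i.e., -4 > -5.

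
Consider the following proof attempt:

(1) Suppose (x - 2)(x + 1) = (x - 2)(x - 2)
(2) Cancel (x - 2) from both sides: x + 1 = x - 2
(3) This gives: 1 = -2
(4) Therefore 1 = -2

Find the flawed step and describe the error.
Step 2: Cancel (x - 2) from both sides: x + 1 = x - 2

Step 2 cancels (x - 2) from both sides. This is only valid if (x - 2) ≠ 0, i.e., x ≠ 2. When x = 2, both sides equal zero regardless of the other factors. The correct approach requires considering x = 2 as a separate case.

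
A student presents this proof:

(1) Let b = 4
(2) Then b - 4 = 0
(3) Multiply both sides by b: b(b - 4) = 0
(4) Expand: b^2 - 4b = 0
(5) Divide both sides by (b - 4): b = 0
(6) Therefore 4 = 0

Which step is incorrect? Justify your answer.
Step 5: Divide both sides by (b - 4): b = 0

Step 5 divides both sides by (b - 4). However, since b = 4, we have (b - 4) = 0. Division by zero is undefined, making this step invalid.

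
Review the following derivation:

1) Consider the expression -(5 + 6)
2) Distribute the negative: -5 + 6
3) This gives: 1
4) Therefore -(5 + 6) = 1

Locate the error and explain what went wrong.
Step 2: Distribute the negative: -5 + 6

Step 2 incorrectly distributes the negative sign. The correct distribution is -(5 + 6) = -5 - 6 = -11. The negative must be applied to both terms, not just the first. The error treats -(5 + 6) as -5 + 6, which equals 1 instead of -11.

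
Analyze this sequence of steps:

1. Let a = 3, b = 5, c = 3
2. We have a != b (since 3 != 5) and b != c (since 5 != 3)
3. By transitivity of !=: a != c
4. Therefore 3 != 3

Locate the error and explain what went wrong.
Step 3: By transitivity of !=: a != c

Step 3 incorrectly applies transitivity to the '!=' relation. Transitivity states: if a R b and b R c, then a R c. However, '!=' is not transitive. Counterexample: 3 != 5 and 5 != 3, but 3 = 3 (both equal 3). Transitivity holds for relations like <, <=, =, but not for !=.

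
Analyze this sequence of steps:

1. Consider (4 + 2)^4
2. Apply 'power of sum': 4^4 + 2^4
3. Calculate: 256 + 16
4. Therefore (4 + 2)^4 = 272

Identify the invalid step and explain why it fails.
Step 2: Apply 'power of sum': 4^4 + 2^4

Step 2 incorrectly applies a non-existent rule '(a+b)^n = a^n + b^n'. This is false in general. The correct expansion uses the binomial theorem. The actual value is (4 + 2)^4 = 6^4 = 1296, not 272.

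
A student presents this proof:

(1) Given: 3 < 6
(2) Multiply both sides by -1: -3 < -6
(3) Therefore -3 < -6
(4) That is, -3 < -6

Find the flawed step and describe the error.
Step 2: Multiply both sides by -1: -3 < -6

Step 2 multiplies both sides by -1 but fails to reverse the inequality sign. When multiplying (or dividing) an inequality by a negative number, the direction must be reversed. Since 3 < 6, we should get -3 > -6, i.e., -3 > -6.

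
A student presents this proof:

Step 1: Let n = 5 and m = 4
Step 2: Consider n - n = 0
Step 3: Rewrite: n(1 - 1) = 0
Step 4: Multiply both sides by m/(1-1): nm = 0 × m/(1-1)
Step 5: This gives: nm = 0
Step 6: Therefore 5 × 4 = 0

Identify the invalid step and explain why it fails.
Step 4: Multiply both sides by m/(1-1): nm = 0 × m/(1-1)

Step 4 multiplies both sides by m/(1-1). However, 1-1 = 0, so this is multiplication by m/0, which is undefined. We cannot multiply by an undefined expression.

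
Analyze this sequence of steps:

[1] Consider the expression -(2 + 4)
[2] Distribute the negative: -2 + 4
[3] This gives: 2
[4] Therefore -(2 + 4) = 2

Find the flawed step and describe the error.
Step 2: Distribute the negative: -2 + 4

Step 2 incorrectly distributes the negative sign. The correct distribution is -(2 + 4) = -2 - 4 = -6. The negative must be applied to both terms, not just the first. The error treats -(2 + 4) as -2 + 4, which equals 2 instead of -6.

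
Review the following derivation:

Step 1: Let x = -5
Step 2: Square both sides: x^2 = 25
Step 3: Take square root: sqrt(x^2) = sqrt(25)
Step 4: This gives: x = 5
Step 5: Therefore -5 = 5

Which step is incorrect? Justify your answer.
Step 4: This gives: x = 5

Step 4 incorrectly states that sqrt(x^2) = x. The correct identity is sqrt(x^2) = |x|. Since x = -5 < 0, we have sqrt(x^2) = |-5| = 5, not x = -5.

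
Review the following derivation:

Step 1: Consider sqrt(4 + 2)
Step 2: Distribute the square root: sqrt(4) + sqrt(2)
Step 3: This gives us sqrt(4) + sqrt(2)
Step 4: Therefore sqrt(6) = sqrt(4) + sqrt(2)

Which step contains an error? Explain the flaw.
Step 2: Distribute the square root: sqrt(4) + sqrt(2)

Step 2 incorrectly 'distributes' the square root over addition. The square root function does not distribute: sqrt(a + b) ≠ sqrt(a) + sqrt(b). In fact, sqrt(4 + 2) = sqrt(6) ≈ 2.4495, while sqrt(4) + sqrt(2) ≈ 3.4142.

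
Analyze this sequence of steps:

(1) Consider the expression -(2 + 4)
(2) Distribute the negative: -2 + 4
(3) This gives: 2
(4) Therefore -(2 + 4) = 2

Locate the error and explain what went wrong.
Step 2: Distribute the negative: -2 + 4

Step 2 incorrectly distributes the negative sign. The correct distribution is -(2 + 4) = -2 - 4 = -6. The negative must be applied to both terms, not just the first. The error treats -(2 + 4) as -2 + 4, which equals 2 instead of -6.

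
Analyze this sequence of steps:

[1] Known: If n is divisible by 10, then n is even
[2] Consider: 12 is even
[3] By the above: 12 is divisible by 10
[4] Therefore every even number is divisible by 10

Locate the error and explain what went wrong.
Step 3: By the above: 12 is divisible by 10

Step 3 commits the fallacy of affirming the consequent. The known fact 'divisible by 10 → even' does NOT imply 'even → divisible by 10'. That would be the converse, which is false. For example, 12 is even but 12 ÷ 10 = 1.20, which is not an integer.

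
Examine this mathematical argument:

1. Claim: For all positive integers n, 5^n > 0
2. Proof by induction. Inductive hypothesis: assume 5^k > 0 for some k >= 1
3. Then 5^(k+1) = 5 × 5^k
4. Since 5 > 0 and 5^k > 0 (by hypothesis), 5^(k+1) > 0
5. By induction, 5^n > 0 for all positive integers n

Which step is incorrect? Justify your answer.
Step 5: By induction, 5^n > 0 for all positive integers n

Step 5 concludes the proof by induction, but no base case was ever established. A valid induction proof requires: (1) a base case proving 5^1 > 0, and (2) an inductive step showing IF 5^k > 0 THEN 5^(k+1) > 0. Steps 2-4 correctly establish the inductive step, but without the base case the conclusion in step 5 does not follow.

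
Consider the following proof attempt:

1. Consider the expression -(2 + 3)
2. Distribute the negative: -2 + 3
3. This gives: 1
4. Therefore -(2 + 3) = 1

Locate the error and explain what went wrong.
Step 2: Distribute the negative: -2 + 3

Step 2 incorrectly distributes the negative sign. The correct distribution is -(2 + 3) = -2 - 3 = -5. The negative must be applied to both terms, not just the first. The error treats -(2 + 3) as -2 + 3, which equals 1 instead of -5.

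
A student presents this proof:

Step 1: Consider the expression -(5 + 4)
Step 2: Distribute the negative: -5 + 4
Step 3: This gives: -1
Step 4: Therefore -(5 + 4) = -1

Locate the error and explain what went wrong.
Step 2: Distribute the negative: -5 + 4

Step 2 incorrectly distributes the negative sign. The correct distribution is -(5 + 4) = -5 - 4 = -9. The negative must be applied to both terms, not just the first. The error treats -(5 + 4) as -5 + 4, which equals -1 instead of -9.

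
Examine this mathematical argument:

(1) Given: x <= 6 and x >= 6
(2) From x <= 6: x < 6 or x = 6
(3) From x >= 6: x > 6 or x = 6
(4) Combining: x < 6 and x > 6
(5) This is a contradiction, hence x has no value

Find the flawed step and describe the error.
Step 4: Combining: x < 6 and x > 6

Step 4 incorrectly combines the conditions. From x <= 6 and x >= 6, the intersection is x = 6. The error treats the 'or' cases as 'and' requirements. The correct conclusion is that x = 6 is the unique solution, not that no solution exists.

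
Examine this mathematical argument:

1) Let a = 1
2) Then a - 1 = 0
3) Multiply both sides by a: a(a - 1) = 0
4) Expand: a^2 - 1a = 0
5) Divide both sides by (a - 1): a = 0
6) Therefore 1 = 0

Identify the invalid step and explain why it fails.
Step 5: Divide both sides by (a - 1): a = 0

Step 5 divides both sides by (a - 1). However, since a = 1, we have (a - 1) = 0. Division by zero is undefined, making this step invalid.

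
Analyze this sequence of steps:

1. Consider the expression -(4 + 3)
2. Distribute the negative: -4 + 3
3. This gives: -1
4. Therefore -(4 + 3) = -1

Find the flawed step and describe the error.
Step 2: Distribute the negative: -4 + 3

Step 2 incorrectly distributes the negative sign. The correct distribution is -(4 + 3) = -4 - 3 = -7. The negative must be applied to both terms, not just the first. The error treats -(4 + 3) as -4 + 3, which equals -1 instead of -7.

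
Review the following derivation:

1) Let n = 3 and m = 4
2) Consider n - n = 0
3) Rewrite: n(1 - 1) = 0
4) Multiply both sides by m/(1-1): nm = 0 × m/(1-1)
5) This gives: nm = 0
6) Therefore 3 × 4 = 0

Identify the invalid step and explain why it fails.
Step 4: Multiply both sides by m/(1-1): nm = 0 × m/(1-1)

Step 4 multiplies both sides by m/(1-1). However, 1-1 = 0, so this is multiplication by m/0, which is undefined. We cannot multiply by an undefined expression.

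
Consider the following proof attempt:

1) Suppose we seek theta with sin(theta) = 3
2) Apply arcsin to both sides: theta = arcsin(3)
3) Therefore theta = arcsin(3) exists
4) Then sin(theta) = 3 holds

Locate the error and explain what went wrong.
Step 2: Apply arcsin to both sides: theta = arcsin(3)

Step 2 applies arcsin to 3. However, arcsin(x) is only defined for x in [-1, 1] because sin(theta) can only produce values in that range. Since |3| > 1, arcsin(3) is undefined. There is no angle whose sine equals 3.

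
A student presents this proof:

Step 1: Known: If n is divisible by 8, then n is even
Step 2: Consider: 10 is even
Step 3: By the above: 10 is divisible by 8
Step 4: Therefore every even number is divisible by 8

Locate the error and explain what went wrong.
Step 3: By the above: 10 is divisible by 8

Step 3 commits the fallacy of affirming the consequent. The known fact 'divisible by 8 → even' does NOT imply 'even → divisible by 8'. That would be the converse, which is false. For example, 10 is even but 10 ÷ 8 = 1.25, which is not an integer.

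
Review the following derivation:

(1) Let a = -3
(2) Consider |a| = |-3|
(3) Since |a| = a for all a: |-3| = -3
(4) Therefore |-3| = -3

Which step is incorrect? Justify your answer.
Step 3: Since |a| = a for all a: |-3| = -3

Step 3 incorrectly states that |a| = a for all a. The correct definition is |a| = a when a >= 0, and |a| = -a when a < 0. Since -3 < 0, we have |-3| = -(-3) = 3, not -3.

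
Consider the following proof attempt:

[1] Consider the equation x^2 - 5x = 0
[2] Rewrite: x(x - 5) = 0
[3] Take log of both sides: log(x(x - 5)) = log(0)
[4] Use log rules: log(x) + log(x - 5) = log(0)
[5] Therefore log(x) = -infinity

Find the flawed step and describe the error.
Step 3: Take log of both sides: log(x(x - 5)) = log(0)

Step 3 takes the logarithm of both sides, resulting in log(0) on the right side. The logarithm is only defined for positive numbers; log(0) is undefined (approaches negative infinity). This operation is invalid.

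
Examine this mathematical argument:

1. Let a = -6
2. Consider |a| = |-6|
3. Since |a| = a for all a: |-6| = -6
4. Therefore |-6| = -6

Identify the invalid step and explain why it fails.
Step 3: Since |a| = a for all a: |-6| = -6

Step 3 incorrectly states that |a| = a for all a. The correct definition is |a| = a when a >= 0, and |a| = -a when a < 0. Since -6 < 0, we have |-6| = -(-6) = 6, not -6.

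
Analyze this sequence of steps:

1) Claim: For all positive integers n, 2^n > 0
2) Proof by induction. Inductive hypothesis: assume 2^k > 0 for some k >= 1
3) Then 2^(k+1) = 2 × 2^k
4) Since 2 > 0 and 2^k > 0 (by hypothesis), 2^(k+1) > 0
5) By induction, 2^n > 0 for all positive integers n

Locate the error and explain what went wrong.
Step 5: By induction, 2^n > 0 for all positive integers n

Step 5 concludes the proof by induction, but no base case was ever established. A valid induction proof requires: (1) a base case proving 2^1 > 0, and (2) an inductive step showing IF 2^k > 0 THEN 2^(k+1) > 0. Steps 2-4 correctly establish the inductive step, but without the base case the conclusion in step 5 does not follow.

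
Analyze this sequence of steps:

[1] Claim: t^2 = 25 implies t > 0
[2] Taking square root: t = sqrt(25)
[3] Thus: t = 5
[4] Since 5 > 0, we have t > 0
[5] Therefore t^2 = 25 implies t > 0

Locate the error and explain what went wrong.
Step 2: Taking square root: t = sqrt(25)

Step 2 takes the square root and assumes the positive root only. The equation t^2 = 25 actually has two solutions: t = 5 and t = -5. The proof silently assumes t > 0 without justification, then uses this assumption to conclude t > 0, which is circular. The counterexample t = -5 shows the claim is false.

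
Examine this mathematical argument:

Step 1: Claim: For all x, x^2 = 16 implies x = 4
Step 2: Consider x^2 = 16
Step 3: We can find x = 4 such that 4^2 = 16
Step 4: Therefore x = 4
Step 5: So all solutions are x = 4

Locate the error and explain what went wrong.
Step 4: Therefore x = 4

Step 4 incorrectly concludes that x = 4 is the only solution. The proof shows that x = 4 is A solution (existence), but does not show it is the ONLY solution (uniqueness). In fact, x = -4 is also a solution since (-4)^2 = 16. Finding one solution doesn't prove there are no others.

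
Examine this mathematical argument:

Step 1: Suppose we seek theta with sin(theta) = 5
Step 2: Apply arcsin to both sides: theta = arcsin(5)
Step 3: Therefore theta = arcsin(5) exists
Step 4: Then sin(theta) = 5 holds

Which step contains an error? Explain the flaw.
Step 2: Apply arcsin to both sides: theta = arcsin(5)

Step 2 applies arcsin to 5. However, arcsin(x) is only defined for x in [-1, 1] because sin(theta) can only produce values in that range. Since |5| > 1, arcsin(5) is undefined. There is no angle whose sine equals 5.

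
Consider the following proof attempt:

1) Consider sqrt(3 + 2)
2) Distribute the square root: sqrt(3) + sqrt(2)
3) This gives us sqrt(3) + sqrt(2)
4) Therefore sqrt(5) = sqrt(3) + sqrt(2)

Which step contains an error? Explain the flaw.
Step 2: Distribute the square root: sqrt(3) + sqrt(2)

Step 2 incorrectly 'distributes' the square root over addition. The square root function does not distribute: sqrt(a + b) ≠ sqrt(a) + sqrt(b). In fact, sqrt(3 + 2) = sqrt(5) ≈ 2.2361, while sqrt(3) + sqrt(2) ≈ 3.1463.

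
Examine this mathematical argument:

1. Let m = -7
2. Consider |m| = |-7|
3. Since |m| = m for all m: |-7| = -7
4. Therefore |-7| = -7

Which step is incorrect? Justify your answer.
Step 3: Since |m| = m for all m: |-7| = -7

Step 3 incorrectly states that |m| = m for all m. The correct definition is |m| = m when m >= 0, and |m| = -m when m < 0. Since -7 < 0, we have |-7| = -(-7) = 7, not -7.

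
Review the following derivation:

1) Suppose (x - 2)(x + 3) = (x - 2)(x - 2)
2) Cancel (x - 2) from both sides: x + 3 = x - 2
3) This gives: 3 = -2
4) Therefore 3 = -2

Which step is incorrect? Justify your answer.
Step 2: Cancel (x - 2) from both sides: x + 3 = x - 2

Step 2 cancels (x - 2) from both sides. This is only valid if (x - 2) ≠ 0, i.e., x ≠ 2. When x = 2, both sides equal zero regardless of the other factors. The correct approach requires considering x = 2 as a separate case.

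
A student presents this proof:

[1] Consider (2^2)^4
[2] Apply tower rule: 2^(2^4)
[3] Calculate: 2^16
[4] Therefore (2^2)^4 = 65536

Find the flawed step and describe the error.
Step 2: Apply tower rule: 2^(2^4)

Step 2 incorrectly states that (a^b)^c = a^(b^c). The correct rule is (a^b)^c = a^(b×c). The actual value is (2^2)^4 = 2^8 = 256, not 2^16 = 65536.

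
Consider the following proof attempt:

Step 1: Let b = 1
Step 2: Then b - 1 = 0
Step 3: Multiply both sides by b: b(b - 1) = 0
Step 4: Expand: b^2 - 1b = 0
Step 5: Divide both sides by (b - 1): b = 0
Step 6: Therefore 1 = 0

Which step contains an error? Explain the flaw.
Step 5: Divide both sides by (b - 1): b = 0

Step 5 divides both sides by (b - 1). However, since b = 1, we have (b - 1) = 0. Division by zero is undefined, making this step invalid.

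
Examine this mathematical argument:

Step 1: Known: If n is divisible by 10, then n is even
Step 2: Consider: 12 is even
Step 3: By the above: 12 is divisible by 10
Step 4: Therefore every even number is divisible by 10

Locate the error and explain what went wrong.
Step 3: By the above: 12 is divisible by 10

Step 3 commits the fallacy of affirming the consequent. The known fact 'divisible by 10 → even' does NOT imply 'even → divisible by 10'. That would be the converse, which is false. For example, 12 is even but 12 ÷ 10 = 1.20, which is not an integer.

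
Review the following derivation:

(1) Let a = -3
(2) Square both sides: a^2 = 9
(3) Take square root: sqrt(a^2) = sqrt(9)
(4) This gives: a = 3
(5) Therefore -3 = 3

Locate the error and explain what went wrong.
Step 4: This gives: a = 3

Step 4 incorrectly states that sqrt(a^2) = a. The correct identity is sqrt(a^2) = |a|. Since a = -3 < 0, we have sqrt(a^2) = |-3| = 3, not a = -3.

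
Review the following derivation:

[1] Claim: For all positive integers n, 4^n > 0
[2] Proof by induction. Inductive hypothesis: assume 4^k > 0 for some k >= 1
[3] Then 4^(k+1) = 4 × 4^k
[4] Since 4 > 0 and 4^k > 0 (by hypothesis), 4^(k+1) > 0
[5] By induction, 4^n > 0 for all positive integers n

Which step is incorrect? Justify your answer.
Step 5: By induction, 4^n > 0 for all positive integers n

Step 5 concludes the proof by induction, but no base case was ever established. A valid induction proof requires: (1) a base case proving 4^1 > 0, and (2) an inductive step showing IF 4^k > 0 THEN 4^(k+1) > 0. Steps 2-4 correctly establish the inductive step, but without the base case the conclusion in step 5 does not follow.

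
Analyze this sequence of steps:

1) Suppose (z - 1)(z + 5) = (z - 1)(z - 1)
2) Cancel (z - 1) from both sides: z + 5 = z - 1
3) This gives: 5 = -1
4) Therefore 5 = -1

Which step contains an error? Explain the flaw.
Step 2: Cancel (z - 1) from both sides: z + 5 = z - 1

Step 2 cancels (z - 1) from both sides. This is only valid if (z - 1) ≠ 0, i.e., z ≠ 1. When z = 1, both sides equal zero regardless of the other factors. The correct approach requires considering z = 1 as a separate case.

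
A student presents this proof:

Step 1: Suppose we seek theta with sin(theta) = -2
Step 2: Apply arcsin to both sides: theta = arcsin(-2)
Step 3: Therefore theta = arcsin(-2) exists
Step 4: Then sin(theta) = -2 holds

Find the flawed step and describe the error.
Step 2: Apply arcsin to both sides: theta = arcsin(-2)

Step 2 applies arcsin to -2. However, arcsin(x) is only defined for x in [-1, 1] because sin(theta) can only produce values in that range. Since |-2| > 1, arcsin(-2) is undefined. There is no angle whose sine equals -2.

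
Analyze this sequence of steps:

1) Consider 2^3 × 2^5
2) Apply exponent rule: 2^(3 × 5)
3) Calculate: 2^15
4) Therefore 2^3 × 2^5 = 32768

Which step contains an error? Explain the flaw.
Step 2: Apply exponent rule: 2^(3 × 5)

Step 2 incorrectly states that a^b × a^c = a^(b×c). The correct rule is a^b × a^c = a^(b+c). The actual value is 2^3 × 2^5 = 2^8 = 256, not 2^15 = 32768.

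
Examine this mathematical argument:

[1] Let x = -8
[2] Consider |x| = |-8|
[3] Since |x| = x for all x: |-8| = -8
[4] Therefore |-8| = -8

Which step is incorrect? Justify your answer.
Step 3: Since |x| = x for all x: |-8| = -8

Step 3 incorrectly states that |x| = x for all x. The correct definition is |x| = x when x >= 0, and |x| = -x when x < 0. Since -8 < 0, we have |-8| = -(-8) = 8, not -8.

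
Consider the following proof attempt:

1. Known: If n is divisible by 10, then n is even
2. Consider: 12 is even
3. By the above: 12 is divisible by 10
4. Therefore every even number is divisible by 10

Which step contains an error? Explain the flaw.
Step 3: By the above: 12 is divisible by 10

Step 3 commits the fallacy of affirming the consequent. The known fact 'divisible by 10 → even' does NOT imply 'even → divisible by 10'. That would be the converse, which is false. For example, 12 is even but 12 ÷ 10 = 1.20, which is not an integer.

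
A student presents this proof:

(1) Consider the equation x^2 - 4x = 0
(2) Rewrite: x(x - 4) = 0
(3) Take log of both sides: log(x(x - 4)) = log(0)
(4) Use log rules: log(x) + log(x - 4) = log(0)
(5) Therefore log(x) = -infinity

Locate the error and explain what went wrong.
Step 3: Take log of both sides: log(x(x - 4)) = log(0)

Step 3 takes the logarithm of both sides, resulting in log(0) on the right side. The logarithm is only defined for positive numbers; log(0) is undefined (approaches negative infinity). This operation is invalid.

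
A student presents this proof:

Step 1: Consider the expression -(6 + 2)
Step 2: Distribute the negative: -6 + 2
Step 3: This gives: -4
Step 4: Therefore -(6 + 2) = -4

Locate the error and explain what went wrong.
Step 2: Distribute the negative: -6 + 2

Step 2 incorrectly distributes the negative sign. The correct distribution is -(6 + 2) = -6 - 2 = -8. The negative must be applied to both terms, not just the first. The error treats -(6 + 2) as -6 + 2, which equals -4 instead of -8.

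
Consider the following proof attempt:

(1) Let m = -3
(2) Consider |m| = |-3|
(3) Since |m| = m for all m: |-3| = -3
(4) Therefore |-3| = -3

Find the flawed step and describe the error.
Step 3: Since |m| = m for all m: |-3| = -3

Step 3 incorrectly states that |m| = m for all m. The correct definition is |m| = m when m >= 0, and |m| = -m when m < 0. Since -3 < 0, we have |-3| = -(-3) = 3, not -3.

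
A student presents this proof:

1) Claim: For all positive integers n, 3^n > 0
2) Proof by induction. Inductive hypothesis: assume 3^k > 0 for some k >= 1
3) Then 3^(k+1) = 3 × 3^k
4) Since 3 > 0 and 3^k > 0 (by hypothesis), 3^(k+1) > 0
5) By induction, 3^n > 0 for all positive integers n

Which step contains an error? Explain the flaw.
Step 5: By induction, 3^n > 0 for all positive integers n

Step 5 concludes the proof by induction, but no base case was ever established. A valid induction proof requires: (1) a base case proving 3^1 > 0, and (2) an inductive step showing IF 3^k > 0 THEN 3^(k+1) > 0. Steps 2-4 correctly establish the inductive step, but without the base case the conclusion in step 5 does not follow.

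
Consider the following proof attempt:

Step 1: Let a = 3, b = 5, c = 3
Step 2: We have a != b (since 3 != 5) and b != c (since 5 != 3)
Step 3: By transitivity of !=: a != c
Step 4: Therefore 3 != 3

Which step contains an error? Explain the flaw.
Step 3: By transitivity of !=: a != c

Step 3 incorrectly applies transitivity to the '!=' relation. Transitivity states: if a R b and b R c, then a R c. However, '!=' is not transitive. Counterexample: 3 != 5 and 5 != 3, but 3 = 3 (both equal 3). Transitivity holds for relations like <, <=, =, but not for !=.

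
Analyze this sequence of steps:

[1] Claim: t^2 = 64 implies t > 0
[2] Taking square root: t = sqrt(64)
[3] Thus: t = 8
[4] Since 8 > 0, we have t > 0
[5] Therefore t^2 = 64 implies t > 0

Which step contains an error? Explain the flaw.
Step 2: Taking square root: t = sqrt(64)

Step 2 takes the square root and assumes the positive root only. The equation t^2 = 64 actually has two solutions: t = 8 and t = -8. The proof silently assumes t > 0 without justification, then uses this assumption to conclude t > 0, which is circular. The counterexample t = -8 shows the claim is false.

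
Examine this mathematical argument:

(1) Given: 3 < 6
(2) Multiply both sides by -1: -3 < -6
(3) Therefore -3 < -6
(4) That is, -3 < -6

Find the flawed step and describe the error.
Step 2: Multiply both sides by -1: -3 < -6

Step 2 multiplies both sides by -1 but fails to reverse the inequality sign. When multiplying (or dividing) an inequality by a negative number, the direction must be reversed. Since 3 < 6, we should get -3 > -6, i.e., -3 > -6.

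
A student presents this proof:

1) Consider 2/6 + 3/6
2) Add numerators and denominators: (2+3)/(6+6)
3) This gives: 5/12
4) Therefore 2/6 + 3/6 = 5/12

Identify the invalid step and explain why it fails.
Step 2: Add numerators and denominators: (2+3)/(6+6)

Step 2 incorrectly adds fractions by separately adding numerators and denominators. This is wrong. The correct method requires a common denominator: 2/6 + 3/6 = (2×6 + 3×6)/(6×6) = 30/36 = 5/6. The method used gives 5/12, which is different.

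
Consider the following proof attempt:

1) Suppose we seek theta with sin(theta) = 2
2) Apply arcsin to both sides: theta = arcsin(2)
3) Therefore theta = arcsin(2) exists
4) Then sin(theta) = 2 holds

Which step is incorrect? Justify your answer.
Step 2: Apply arcsin to both sides: theta = arcsin(2)

Step 2 applies arcsin to 2. However, arcsin(x) is only defined for x in [-1, 1] because sin(theta) can only produce values in that range. Since |2| > 1, arcsin(2) is undefined. There is no angle whose sine equals 2.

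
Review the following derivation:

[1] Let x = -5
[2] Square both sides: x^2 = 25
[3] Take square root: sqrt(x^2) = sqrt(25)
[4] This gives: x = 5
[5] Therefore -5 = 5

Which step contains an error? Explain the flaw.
Step 4: This gives: x = 5

Step 4 incorrectly states that sqrt(x^2) = x. The correct identity is sqrt(x^2) = |x|. Since x = -5 < 0, we have sqrt(x^2) = |-5| = 5, not x = -5.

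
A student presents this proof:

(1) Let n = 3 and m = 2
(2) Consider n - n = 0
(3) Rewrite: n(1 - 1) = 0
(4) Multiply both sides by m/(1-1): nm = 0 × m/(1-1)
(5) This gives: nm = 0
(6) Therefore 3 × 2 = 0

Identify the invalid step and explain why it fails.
Step 4: Multiply both sides by m/(1-1): nm = 0 × m/(1-1)

Step 4 multiplies both sides by m/(1-1). However, 1-1 = 0, so this is multiplication by m/0, which is undefined. We cannot multiply by an undefined expression.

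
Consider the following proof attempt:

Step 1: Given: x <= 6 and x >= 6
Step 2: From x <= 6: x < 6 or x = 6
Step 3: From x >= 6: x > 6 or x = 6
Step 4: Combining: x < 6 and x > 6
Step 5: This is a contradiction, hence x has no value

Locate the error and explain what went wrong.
Step 4: Combining: x < 6 and x > 6

Step 4 incorrectly combines the conditions. From x <= 6 and x >= 6, the intersection is x = 6. The error treats the 'or' cases as 'and' requirements. The correct conclusion is that x = 6 is the unique solution, not that no solution exists.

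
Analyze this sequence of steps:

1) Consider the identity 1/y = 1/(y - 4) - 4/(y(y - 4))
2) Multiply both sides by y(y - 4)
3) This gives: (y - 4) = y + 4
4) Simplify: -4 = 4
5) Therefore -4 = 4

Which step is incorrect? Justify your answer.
Step 3: This gives: (y - 4) = y + 4

Step 3 makes a sign error when clearing denominators. Multiplying -4/(y(y - 4)) by y(y - 4) gives -4, not +4. The correct result is (y - 4) = y - 4, which is trivially true, not (y - 4) = y + 4. (Step 1 is a valid identity: 1/(y - 4) - 4/(y(y - 4)) = (y - 4)/(y(y - 4)) = 1/y.)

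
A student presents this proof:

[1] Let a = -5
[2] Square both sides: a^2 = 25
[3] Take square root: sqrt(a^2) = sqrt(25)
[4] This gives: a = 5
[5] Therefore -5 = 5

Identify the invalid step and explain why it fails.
Step 4: This gives: a = 5

Step 4 incorrectly states that sqrt(a^2) = a. The correct identity is sqrt(a^2) = |a|. Since a = -5 < 0, we have sqrt(a^2) = |-5| = 5, not a = -5.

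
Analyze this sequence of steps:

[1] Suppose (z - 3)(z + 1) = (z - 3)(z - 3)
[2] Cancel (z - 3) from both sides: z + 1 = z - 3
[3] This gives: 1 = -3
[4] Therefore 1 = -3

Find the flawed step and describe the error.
Step 2: Cancel (z - 3) from both sides: z + 1 = z - 3

Step 2 cancels (z - 3) from both sides. This is only valid if (z - 3) ≠ 0, i.e., z ≠ 3. When z = 3, both sides equal zero regardless of the other factors. The correct approach requires considering z = 3 as a separate case.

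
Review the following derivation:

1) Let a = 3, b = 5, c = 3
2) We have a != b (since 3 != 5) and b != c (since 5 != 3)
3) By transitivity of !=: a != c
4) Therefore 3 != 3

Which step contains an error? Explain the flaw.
Step 3: By transitivity of !=: a != c

Step 3 incorrectly applies transitivity to the '!=' relation. Transitivity states: if a R b and b R c, then a R c. However, '!=' is not transitive. Counterexample: 3 != 5 and 5 != 3, but 3 = 3 (both equal 3). Transitivity holds for relations like <, <=, =, but not for !=.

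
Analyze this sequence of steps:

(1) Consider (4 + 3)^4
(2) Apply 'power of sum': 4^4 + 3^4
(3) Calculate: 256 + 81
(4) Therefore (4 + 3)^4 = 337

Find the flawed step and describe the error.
Step 2: Apply 'power of sum': 4^4 + 3^4

Step 2 incorrectly applies a non-existent rule '(a+b)^n = a^n + b^n'. This is false in general. The correct expansion uses the binomial theorem. The actual value is (4 + 3)^4 = 7^4 = 2401, not 337.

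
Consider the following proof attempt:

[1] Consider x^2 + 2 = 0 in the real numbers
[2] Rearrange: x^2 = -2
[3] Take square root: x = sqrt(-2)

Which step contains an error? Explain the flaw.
Step 3: Take square root: x = sqrt(-2)

Step 3 takes the square root of -2, which is negative. In the real number system, the square root of a negative number is undefined. The equation x^2 + 2 = 0 has no real solutions. Square roots of negative numbers only exist in the complex numbers.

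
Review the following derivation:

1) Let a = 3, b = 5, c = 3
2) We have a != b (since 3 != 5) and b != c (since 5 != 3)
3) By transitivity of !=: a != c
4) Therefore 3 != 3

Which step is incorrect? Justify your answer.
Step 3: By transitivity of !=: a != c

Step 3 incorrectly applies transitivity to the '!=' relation. Transitivity states: if a R b and b R c, then a R c. However, '!=' is not transitive. Counterexample: 3 != 5 and 5 != 3, but 3 = 3 (both equal 3). Transitivity holds for relations like <, <=, =, but not for !=.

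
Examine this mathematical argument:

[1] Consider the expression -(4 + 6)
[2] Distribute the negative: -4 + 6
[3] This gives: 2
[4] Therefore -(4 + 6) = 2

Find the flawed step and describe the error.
Step 2: Distribute the negative: -4 + 6

Step 2 incorrectly distributes the negative sign. The correct distribution is -(4 + 6) = -4 - 6 = -10. The negative must be applied to both terms, not just the first. The error treats -(4 + 6) as -4 + 6, which equals 2 instead of -10.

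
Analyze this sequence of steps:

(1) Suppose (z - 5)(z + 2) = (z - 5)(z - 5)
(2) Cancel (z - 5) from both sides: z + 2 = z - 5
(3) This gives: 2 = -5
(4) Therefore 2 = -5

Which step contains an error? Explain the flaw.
Step 2: Cancel (z - 5) from both sides: z + 2 = z - 5

Step 2 cancels (z - 5) from both sides. This is only valid if (z - 5) ≠ 0, i.e., z ≠ 5. When z = 5, both sides equal zero regardless of the other factors. The correct approach requires considering z = 5 as a separate case.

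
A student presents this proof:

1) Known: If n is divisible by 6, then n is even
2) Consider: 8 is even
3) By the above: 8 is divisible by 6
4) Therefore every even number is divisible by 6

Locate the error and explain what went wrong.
Step 3: By the above: 8 is divisible by 6

Step 3 commits the fallacy of affirming the consequent. The known fact 'divisible by 6 → even' does NOT imply 'even → divisible by 6'. That would be the converse, which is false. For example, 8 is even but 8 ÷ 6 = 1.33, which is not an integer.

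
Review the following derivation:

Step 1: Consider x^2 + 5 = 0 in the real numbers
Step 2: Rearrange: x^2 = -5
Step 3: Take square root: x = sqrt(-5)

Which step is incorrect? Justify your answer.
Step 3: Take square root: x = sqrt(-5)

Step 3 takes the square root of -5, which is negative. In the real number system, the square root of a negative number is undefined. The equation x^2 + 5 = 0 has no real solutions. Square roots of negative numbers only exist in the complex numbers.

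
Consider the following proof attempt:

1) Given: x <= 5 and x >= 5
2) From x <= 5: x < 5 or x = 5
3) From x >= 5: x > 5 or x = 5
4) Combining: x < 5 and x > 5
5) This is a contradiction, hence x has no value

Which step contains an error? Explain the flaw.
Step 4: Combining: x < 5 and x > 5

Step 4 incorrectly combines the conditions. From x <= 5 and x >= 5, the intersection is x = 5. The error treats the 'or' cases as 'and' requirements. The correct conclusion is that x = 5 is the unique solution, not that no solution exists.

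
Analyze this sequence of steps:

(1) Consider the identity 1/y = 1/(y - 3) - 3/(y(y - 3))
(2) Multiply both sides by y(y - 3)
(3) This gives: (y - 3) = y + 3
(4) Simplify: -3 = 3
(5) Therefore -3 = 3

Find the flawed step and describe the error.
Step 3: This gives: (y - 3) = y + 3

Step 3 makes a sign error when clearing denominators. Multiplying -3/(y(y - 3)) by y(y - 3) gives -3, not +3. The correct result is (y - 3) = y - 3, which is trivially true, not (y - 3) = y + 3. (Step 1 is a valid identity: 1/(y - 3) - 3/(y(y - 3)) = (y - 3)/(y(y - 3)) = 1/y.)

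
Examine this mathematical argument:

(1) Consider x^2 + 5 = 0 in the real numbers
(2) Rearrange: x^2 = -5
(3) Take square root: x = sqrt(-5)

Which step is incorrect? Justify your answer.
Step 3: Take square root: x = sqrt(-5)

Step 3 takes the square root of -5, which is negative. In the real number system, the square root of a negative number is undefined. The equation x^2 + 5 = 0 has no real solutions. Square roots of negative numbers only exist in the complex numbers.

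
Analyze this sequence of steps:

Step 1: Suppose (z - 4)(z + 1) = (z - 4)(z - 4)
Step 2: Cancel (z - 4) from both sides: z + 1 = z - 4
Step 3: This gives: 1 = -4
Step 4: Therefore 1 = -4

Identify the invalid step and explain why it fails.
Step 2: Cancel (z - 4) from both sides: z + 1 = z - 4

Step 2 cancels (z - 4) from both sides. This is only valid if (z - 4) ≠ 0, i.e., z ≠ 4. When z = 4, both sides equal zero regardless of the other factors. The correct approach requires considering z = 4 as a separate case.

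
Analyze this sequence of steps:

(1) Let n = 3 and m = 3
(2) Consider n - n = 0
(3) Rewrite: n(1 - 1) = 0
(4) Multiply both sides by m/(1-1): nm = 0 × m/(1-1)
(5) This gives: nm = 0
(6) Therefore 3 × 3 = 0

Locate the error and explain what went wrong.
Step 4: Multiply both sides by m/(1-1): nm = 0 × m/(1-1)

Step 4 multiplies both sides by m/(1-1). However, 1-1 = 0, so this is multiplication by m/0, which is undefined. We cannot multiply by an undefined expression.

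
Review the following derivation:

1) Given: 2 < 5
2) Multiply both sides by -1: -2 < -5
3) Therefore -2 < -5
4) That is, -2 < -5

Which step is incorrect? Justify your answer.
Step 2: Multiply both sides by -1: -2 < -5

Step 2 multiplies both sides by -1 but fails to reverse the inequality sign. When multiplying (or dividing) an inequality by a negative number, the direction must be reversed. Since 2 < 5, we should get -2 > -5, i.e., -2 > -5.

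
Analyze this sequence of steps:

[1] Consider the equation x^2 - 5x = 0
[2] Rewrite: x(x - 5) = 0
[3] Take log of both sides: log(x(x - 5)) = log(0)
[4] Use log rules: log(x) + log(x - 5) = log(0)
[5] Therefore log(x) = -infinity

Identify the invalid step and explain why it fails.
Step 3: Take log of both sides: log(x(x - 5)) = log(0)

Step 3 takes the logarithm of both sides, resulting in log(0) on the right side. The logarithm is only defined for positive numbers; log(0) is undefined (approaches negative infinity). This operation is invalid.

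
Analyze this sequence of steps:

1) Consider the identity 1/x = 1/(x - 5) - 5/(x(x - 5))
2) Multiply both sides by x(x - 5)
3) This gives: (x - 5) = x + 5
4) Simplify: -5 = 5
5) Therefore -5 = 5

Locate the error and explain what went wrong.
Step 3: This gives: (x - 5) = x + 5

Step 3 makes a sign error when clearing denominators. Multiplying -5/(x(x - 5)) by x(x - 5) gives -5, not +5. The correct result is (x - 5) = x - 5, which is trivially true, not (x - 5) = x + 5. (Step 1 is a valid identity: 1/(x - 5) - 5/(x(x - 5)) = (x - 5)/(x(x - 5)) = 1/x.)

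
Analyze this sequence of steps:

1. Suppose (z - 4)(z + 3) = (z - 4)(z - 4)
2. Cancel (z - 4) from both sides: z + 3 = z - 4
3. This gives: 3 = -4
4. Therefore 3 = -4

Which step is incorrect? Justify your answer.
Step 2: Cancel (z - 4) from both sides: z + 3 = z - 4

Step 2 cancels (z - 4) from both sides. This is only valid if (z - 4) ≠ 0, i.e., z ≠ 4. When z = 4, both sides equal zero regardless of the other factors. The correct approach requires considering z = 4 as a separate case.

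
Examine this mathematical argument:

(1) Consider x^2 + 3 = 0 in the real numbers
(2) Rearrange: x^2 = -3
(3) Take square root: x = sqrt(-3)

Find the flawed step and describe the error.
Step 3: Take square root: x = sqrt(-3)

Step 3 takes the square root of -3, which is negative. In the real number system, the square root of a negative number is undefined. The equation x^2 + 3 = 0 has no real solutions. Square roots of negative numbers only exist in the complex numbers.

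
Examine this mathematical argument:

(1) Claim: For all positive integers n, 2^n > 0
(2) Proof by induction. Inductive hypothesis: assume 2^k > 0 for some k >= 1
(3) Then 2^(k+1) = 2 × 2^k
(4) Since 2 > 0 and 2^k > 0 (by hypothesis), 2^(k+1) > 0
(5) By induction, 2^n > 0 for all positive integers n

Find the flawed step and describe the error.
Step 5: By induction, 2^n > 0 for all positive integers n

Step 5 concludes the proof by induction, but no base case was ever established. A valid induction proof requires: (1) a base case proving 2^1 > 0, and (2) an inductive step showing IF 2^k > 0 THEN 2^(k+1) > 0. Steps 2-4 correctly establish the inductive step, but without the base case the conclusion in step 5 does not follow.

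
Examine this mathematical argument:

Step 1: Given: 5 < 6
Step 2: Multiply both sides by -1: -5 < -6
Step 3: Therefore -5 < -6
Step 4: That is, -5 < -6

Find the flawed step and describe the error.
Step 2: Multiply both sides by -1: -5 < -6

Step 2 multiplies both sides by -1 but fails to reverse the inequality sign. When multiplying (or dividing) an inequality by a negative number, the direction must be reversed. Since 5 < 6, we should get -5 > -6, i.e., -5 > -6.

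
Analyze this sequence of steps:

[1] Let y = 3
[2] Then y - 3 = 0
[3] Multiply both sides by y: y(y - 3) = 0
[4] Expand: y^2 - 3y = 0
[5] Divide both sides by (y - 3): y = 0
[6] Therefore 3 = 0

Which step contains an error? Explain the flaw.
Step 5: Divide both sides by (y - 3): y = 0

Step 5 divides both sides by (y - 3). However, since y = 3, we have (y - 3) = 0. Division by zero is undefined, making this step invalid.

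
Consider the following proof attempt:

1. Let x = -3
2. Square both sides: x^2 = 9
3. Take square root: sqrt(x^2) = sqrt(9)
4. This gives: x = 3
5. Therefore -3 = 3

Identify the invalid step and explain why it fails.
Step 4: This gives: x = 3

Step 4 incorrectly states that sqrt(x^2) = x. The correct identity is sqrt(x^2) = |x|. Since x = -3 < 0, we have sqrt(x^2) = |-3| = 3, not x = -3.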